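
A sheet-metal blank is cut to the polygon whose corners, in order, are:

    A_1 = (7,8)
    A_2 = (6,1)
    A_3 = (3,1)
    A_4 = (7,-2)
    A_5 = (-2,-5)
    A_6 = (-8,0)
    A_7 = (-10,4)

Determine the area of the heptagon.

135

Σ = (-41) + (3) + (-13) + (-39) + (-40) + (-32) + (-108) = -270
Area = |Σ|/2 = 135.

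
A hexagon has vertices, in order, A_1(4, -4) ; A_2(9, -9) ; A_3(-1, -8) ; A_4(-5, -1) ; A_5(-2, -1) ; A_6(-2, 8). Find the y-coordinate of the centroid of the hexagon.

Apply the shoelace formula. First the cross-terms c_i = x_i·y_{i+1} − x_{i+1}·y_i:
  0, -81, -39, 3, -18, -24  ⇒  2A = -159, A = -79.5.
Then Σ (y_i + y_{i+1})·c_i = 1500, so ȳ = 1500 / (6·(-79.5)) = -500/159.

-500/159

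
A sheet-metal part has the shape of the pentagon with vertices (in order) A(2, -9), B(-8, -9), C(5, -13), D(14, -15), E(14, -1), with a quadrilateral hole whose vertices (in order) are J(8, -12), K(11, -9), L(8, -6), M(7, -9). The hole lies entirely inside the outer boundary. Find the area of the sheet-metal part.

107

Outer boundary:
Σ = (-90) + (149) + (107) + (196) + (-124) = 238
Area = |Σ|/2 = 119.
Hole:
Σ = (60) + (6) + (-30) + (-12) = 24
Area = |Σ|/2 = 12.
Net area = 119 − 12 = 107.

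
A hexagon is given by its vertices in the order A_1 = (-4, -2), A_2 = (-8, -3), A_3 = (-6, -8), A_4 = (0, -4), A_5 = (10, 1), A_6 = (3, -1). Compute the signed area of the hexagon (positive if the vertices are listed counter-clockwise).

Apply Gauss's area formula: 2A = Σ (x_i·y_{i+1} − x_{i+1}·y_i), indices taken mod 6.
A_1→A_2: (-4)(-3) − (-8)(-2) = -4
A_2→A_3: (-8)(-8) − (-6)(-3) = 46
A_3→A_4: (-6)(-4) − (0)(-8) = 24
A_4→A_5: (0)(1) − (10)(-4) = 40
A_5→A_6: (10)(-1) − (3)(1) = -13
A_6→A_1: (3)(-2) − (-4)(-1) = -10
Σ = 83
Signed area = Σ/2 = 41.5 (positive ⇒ counter-clockwise traversal).

41.5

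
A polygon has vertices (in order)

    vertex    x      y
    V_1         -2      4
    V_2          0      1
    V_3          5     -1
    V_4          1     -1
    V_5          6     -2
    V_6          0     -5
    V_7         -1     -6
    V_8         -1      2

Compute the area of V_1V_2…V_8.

25

Apply the surveyor's formula: 2A = Σ (x_i·y_{i+1} − x_{i+1}·y_i), indices taken mod 8.
Σ = (-2) + (-5) + (-4) + (4) + (-30) + (-5) + (-8) + (0) = -50
Area = |Σ|/2 = 25.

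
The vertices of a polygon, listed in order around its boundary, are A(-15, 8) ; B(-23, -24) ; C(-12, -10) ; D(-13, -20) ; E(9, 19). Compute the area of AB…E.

Σ = (544) + (-58) + (110) + (-67) + (357) = 886
Area = |Σ|/2 = 443.

443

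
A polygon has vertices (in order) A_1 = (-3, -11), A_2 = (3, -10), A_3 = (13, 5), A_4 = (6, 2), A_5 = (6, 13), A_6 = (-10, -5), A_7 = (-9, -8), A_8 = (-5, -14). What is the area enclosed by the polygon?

252

Cross-terms: 63, 145, -4, 66, 100, 35, 86, 13  ⇒  Σ = 504
Area = |Σ|/2 = 252.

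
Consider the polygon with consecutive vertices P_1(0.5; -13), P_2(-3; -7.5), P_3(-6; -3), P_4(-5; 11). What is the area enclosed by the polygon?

Σ = (-42.75) + (-36) + (-81) + (59.5) = -100.25
Area = |Σ|/2 = 50.125.

50.125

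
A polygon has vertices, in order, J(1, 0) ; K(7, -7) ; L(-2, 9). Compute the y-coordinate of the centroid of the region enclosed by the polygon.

2/3

Apply the surveyor's formula. First the cross-terms c_i = x_i·y_{i+1} − x_{i+1}·y_i:
  -7, 49, -9  ⇒  2A = 33, A = 16.5.
Then Σ (y_i + y_{i+1})·c_i = 66, so ȳ = 66 / (6·16.5) = 2/3.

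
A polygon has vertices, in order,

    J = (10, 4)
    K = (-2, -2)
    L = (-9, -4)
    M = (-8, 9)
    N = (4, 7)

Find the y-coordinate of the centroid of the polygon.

865/281

Apply the shoelace (surveyor's) formula. First the cross-terms c_i = x_i·y_{i+1} − x_{i+1}·y_i:
  -12, -10, -113, -92, -54  ⇒  2A = -281, A = -140.5.
Then Σ (y_i + y_{i+1})·c_i = -2595, so ȳ = -2595 / (6·(-140.5)) = 865/281.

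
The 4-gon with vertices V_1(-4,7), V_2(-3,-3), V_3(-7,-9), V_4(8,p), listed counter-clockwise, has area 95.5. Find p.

-8

Write out the shoelace sum; only the two edges meeting at V_4 involve p:
2·Area = [((-7)·p − 8·(-9)) + (8·7 − (-4)·p)] + 39
       = -3·p + 167 = 191
⇒ p = -8.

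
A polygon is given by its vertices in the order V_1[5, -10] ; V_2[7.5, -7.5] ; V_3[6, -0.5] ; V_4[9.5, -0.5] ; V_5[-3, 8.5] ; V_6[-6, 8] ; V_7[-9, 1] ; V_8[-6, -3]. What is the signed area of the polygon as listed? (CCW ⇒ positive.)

Σ = (37.5) + (41.25) + (1.75) + (79.25) + (27) + (66) + (33) + (75) = 360.75
Signed area = Σ/2 = 180.375 (positive ⇒ counter-clockwise traversal).

180.375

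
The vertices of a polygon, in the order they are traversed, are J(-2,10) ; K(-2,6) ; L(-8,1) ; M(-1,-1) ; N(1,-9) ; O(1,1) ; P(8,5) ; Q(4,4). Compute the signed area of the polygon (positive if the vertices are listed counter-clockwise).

70

Apply Gauss's area formula: 2A = Σ (x_i·y_{i+1} − x_{i+1}·y_i), indices taken mod 8.
Σ = (8) + (46) + (9) + (10) + (10) + (-3) + (12) + (48) = 140
Signed area = Σ/2 = 70 (positive ⇒ counter-clockwise traversal).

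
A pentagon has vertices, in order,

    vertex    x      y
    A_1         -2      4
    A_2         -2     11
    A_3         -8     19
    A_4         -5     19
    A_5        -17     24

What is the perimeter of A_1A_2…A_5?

58

|A_1A_2| = √((0)² + (7)²) = √49 = 7
|A_2A_3| = √((-6)² + (8)²) = √100 = 10
|A_3A_4| = √((3)² + (0)²) = √9 = 3
|A_4A_5| = √((-12)² + (5)²) = √169 = 13
|A_5A_1| = √((15)² + (-20)²) = √625 = 25
Perimeter = 7 + 10 + 3 + 13 + 25 = 58.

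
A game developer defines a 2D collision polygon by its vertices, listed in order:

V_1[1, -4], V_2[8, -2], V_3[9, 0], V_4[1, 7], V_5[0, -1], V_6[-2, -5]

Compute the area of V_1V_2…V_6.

Σ = (30) + (18) + (63) + (-1) + (-2) + (13) = 121
Area = |Σ|/2 = 60.5.

60.5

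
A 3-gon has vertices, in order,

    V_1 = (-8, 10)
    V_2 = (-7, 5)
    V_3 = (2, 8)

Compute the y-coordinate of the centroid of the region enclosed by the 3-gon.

Apply the surveyor's formula. First the cross-terms c_i = x_i·y_{i+1} − x_{i+1}·y_i:
  30, -66, 84  ⇒  2A = 48, A = 24.
Then Σ (y_i + y_{i+1})·c_i = 1104, so ȳ = 1104 / (6·24) = 23/3.

23/3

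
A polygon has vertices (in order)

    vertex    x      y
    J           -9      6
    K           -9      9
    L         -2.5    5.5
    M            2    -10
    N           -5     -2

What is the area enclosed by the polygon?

Cross-terms: -27, -27, 14, -54, -48  ⇒  Σ = -142
Area = |Σ|/2 = 71.

71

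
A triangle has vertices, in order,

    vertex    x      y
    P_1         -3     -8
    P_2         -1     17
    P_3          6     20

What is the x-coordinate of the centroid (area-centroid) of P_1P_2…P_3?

2/3

Apply Gauss's area formula. First the cross-terms c_i = x_i·y_{i+1} − x_{i+1}·y_i:
  -59, -122, 12  ⇒  2A = -169, A = -84.5.
Then Σ (x_i + x_{i+1})·c_i = -338, so x̄ = -338 / (6·(-84.5)) = 2/3.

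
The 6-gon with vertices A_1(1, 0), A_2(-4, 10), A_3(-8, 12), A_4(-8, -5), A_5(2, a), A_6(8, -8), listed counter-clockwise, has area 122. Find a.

-4

Write out the shoelace sum; only the two edges meeting at A_5 involve a:
2·Area = [((-8)·a − 2·(-5)) + (2·(-8) − 8·a)] + 186
       = -16·a + 180 = 244
⇒ a = -4.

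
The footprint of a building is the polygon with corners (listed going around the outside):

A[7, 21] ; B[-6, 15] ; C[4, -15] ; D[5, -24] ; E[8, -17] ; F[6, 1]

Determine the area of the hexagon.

Σ = (231) + (30) + (-21) + (107) + (110) + (119) = 576
Area = |Σ|/2 = 288.

288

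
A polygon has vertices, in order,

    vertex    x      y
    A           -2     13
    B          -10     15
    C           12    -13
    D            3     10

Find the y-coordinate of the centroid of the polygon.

895/201

Apply Gauss's area formula. First the cross-terms c_i = x_i·y_{i+1} − x_{i+1}·y_i:
  100, -50, 159, 59  ⇒  2A = 268, A = 134.
Then Σ (y_i + y_{i+1})·c_i = 3580, so ȳ = 3580 / (6·134) = 895/201.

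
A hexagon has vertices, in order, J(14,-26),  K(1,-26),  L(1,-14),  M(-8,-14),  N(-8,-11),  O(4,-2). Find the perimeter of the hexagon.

|JK| = √((-13)² + (0)²) = √169 = 13
|KL| = √((0)² + (12)²) = √144 = 12
|LM| = √((-9)² + (0)²) = √81 = 9
|MN| = √((0)² + (3)²) = √9 = 3
|NO| = √((12)² + (9)²) = √225 = 15
|OJ| = √((10)² + (-24)²) = √676 = 26
Perimeter = 13 + 12 + 9 + 3 + 15 + 26 = 78.

78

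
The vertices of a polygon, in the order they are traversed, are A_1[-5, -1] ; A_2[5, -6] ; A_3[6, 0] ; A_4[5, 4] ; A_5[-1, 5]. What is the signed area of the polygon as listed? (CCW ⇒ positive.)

Σ = (35) + (36) + (24) + (29) + (26) = 150
Signed area = Σ/2 = 75 (positive ⇒ counter-clockwise traversal).

75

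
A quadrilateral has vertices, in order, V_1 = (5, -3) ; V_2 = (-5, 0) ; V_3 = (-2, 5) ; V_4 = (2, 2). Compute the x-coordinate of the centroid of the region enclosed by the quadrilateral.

Apply Gauss's area formula. First the cross-terms c_i = x_i·y_{i+1} − x_{i+1}·y_i:
  -15, -25, -14, -16  ⇒  2A = -70, A = -35.
Then Σ (x_i + x_{i+1})·c_i = 63, so x̄ = 63 / (6·(-35)) = -0.3.

-0.3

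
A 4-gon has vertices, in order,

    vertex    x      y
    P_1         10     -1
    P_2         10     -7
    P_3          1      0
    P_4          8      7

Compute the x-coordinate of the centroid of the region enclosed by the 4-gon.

616/93

Apply the surveyor's formula. First the cross-terms c_i = x_i·y_{i+1} − x_{i+1}·y_i:
  -60, 7, 7, -78  ⇒  2A = -124, A = -62.
Then Σ (x_i + x_{i+1})·c_i = -2464, so x̄ = -2464 / (6·(-62)) = 616/93.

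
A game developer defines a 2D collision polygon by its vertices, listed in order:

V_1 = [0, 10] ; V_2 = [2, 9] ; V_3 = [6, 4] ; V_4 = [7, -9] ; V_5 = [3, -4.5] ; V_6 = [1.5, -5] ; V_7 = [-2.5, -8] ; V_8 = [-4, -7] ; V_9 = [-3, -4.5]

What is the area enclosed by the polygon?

Cross-terms: -20, -46, -82, -4.5, -8.25, -24.5, -14.5, -3, -30  ⇒  Σ = -232.75
Area = |Σ|/2 = 116.375.

116.375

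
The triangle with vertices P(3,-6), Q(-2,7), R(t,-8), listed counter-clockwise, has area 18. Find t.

The doubled signed area Σ (x_i y_{i+1} − x_{i+1} y_i) is linear in t.
With t=0 it equals 49; the coefficient of t is -13 (from the two edges through R).
So -13·t + 49 = 2·18 = 36 ⇒ t = 1.

1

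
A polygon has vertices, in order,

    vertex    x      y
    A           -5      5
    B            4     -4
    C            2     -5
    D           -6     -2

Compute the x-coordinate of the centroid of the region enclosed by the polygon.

Apply the shoelace (surveyor's) formula. First the cross-terms c_i = x_i·y_{i+1} − x_{i+1}·y_i:
  0, -12, -34, -40  ⇒  2A = -86, A = -43.
Then Σ (x_i + x_{i+1})·c_i = 504, so x̄ = 504 / (6·(-43)) = -84/43.

-84/43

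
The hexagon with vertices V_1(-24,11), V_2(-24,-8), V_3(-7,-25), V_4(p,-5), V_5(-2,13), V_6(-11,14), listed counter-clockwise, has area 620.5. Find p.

-3

Write out the shoelace sum; only the two edges meeting at V_4 involve p:
2·Area = [((-7)·(-5) − p·(-25)) + (p·13 − (-2)·(-5))] + 1330
       = 38·p + 1355 = 1241
⇒ p = -3.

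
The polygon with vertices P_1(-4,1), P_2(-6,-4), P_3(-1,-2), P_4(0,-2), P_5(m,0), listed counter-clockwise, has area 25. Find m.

The doubled signed area Σ (x_i y_{i+1} − x_{i+1} y_i) is linear in m.
With m=0 it equals 32; the coefficient of m is 3 (from the two edges through P_5).
So 3·m + 32 = 2·25 = 50 ⇒ m = 6.

6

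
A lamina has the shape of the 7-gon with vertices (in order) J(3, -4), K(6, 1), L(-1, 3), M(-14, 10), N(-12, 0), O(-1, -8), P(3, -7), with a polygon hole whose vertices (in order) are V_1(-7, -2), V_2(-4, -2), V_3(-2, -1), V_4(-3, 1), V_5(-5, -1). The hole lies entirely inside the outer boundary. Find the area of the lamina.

161

Outer boundary:
Apply the shoelace (surveyor's) formula: 2A = Σ (x_i·y_{i+1} − x_{i+1}·y_i), indices taken mod 7.
Σ = (27) + (19) + (32) + (120) + (96) + (31) + (9) = 334
Area = |Σ|/2 = 167.
Hole:
Apply the surveyor's formula: 2A = Σ (x_i·y_{i+1} − x_{i+1}·y_i), indices taken mod 5.
Σ = (6) + (0) + (-5) + (8) + (3) = 12
Area = |Σ|/2 = 6.
Net area = 167 − 6 = 161.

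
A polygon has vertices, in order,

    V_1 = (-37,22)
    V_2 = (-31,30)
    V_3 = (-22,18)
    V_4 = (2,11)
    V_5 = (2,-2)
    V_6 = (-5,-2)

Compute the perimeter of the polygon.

|V_1V_2| = √((6)² + (8)²) = √100 = 10
|V_2V_3| = √((9)² + (-12)²) = √225 = 15
|V_3V_4| = √((24)² + (-7)²) = √625 = 25
|V_4V_5| = √((0)² + (-13)²) = √169 = 13
|V_5V_6| = √((-7)² + (0)²) = √49 = 7
|V_6V_1| = √((-32)² + (24)²) = √1600 = 40
Perimeter = 10 + 15 + 25 + 13 + 7 + 40 = 110.

110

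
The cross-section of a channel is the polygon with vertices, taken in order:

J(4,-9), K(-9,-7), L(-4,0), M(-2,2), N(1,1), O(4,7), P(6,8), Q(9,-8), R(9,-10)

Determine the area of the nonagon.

Apply Gauss's area formula: 2A = Σ (x_i·y_{i+1} − x_{i+1}·y_i), indices taken mod 9.
J→K: (4)(-7) − (-9)(-9) = -109
K→L: (-9)(0) − (-4)(-7) = -28
L→M: (-4)(2) − (-2)(0) = -8
M→N: (-2)(1) − (1)(2) = -4
N→O: (1)(7) − (4)(1) = 3
O→P: (4)(8) − (6)(7) = -10
P→Q: (6)(-8) − (9)(8) = -120
Q→R: (9)(-10) − (9)(-8) = -18
R→J: (9)(-9) − (4)(-10) = -41
Σ = -335
Area = |Σ|/2 = 167.5.

167.5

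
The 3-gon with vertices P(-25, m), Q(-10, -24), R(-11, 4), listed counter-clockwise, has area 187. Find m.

The doubled signed area Σ (x_i y_{i+1} − x_{i+1} y_i) is linear in m.
With m=0 it equals 396; the coefficient of m is -1 (from the two edges through P).
So -1·m + 396 = 2·187 = 374 ⇒ m = 22.

22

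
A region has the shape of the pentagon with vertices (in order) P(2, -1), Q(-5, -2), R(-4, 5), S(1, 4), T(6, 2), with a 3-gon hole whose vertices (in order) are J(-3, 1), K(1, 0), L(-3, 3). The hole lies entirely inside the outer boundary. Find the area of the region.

43.5

Outer boundary:
Apply the surveyor's formula: 2A = Σ (x_i·y_{i+1} − x_{i+1}·y_i), indices taken mod 5.
Cross-terms: -9, -33, -21, -22, -10  ⇒  Σ = -95
Area = |Σ|/2 = 47.5.
Hole:
Cross-terms: -1, 3, 6  ⇒  Σ = 8
Area = |Σ|/2 = 4.
Net area = 47.5 − 4 = 43.5.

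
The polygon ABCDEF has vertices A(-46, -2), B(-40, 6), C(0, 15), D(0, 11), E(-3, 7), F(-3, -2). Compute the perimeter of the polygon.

|AB| = √((6)² + (8)²) = √100 = 10
|BC| = √((40)² + (9)²) = √1681 = 41
|CD| = √((0)² + (-4)²) = √16 = 4
|DE| = √((-3)² + (-4)²) = √25 = 5
|EF| = √((0)² + (-9)²) = √81 = 9
|FA| = √((-43)² + (0)²) = √1849 = 43
Perimeter = 10 + 41 + 4 + 5 + 9 + 43 = 112.

112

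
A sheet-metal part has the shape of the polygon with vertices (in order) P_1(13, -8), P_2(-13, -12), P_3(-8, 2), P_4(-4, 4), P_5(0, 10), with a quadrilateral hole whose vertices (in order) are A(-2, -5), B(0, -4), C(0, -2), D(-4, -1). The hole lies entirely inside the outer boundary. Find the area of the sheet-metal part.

279

Outer boundary:
P_1→P_2: (13)(-12) − (-13)(-8) = -260
P_2→P_3: (-13)(2) − (-8)(-12) = -122
P_3→P_4: (-8)(4) − (-4)(2) = -24
P_4→P_5: (-4)(10) − (0)(4) = -40
P_5→P_1: (0)(-8) − (13)(10) = -130
Σ = -576
Area = |Σ|/2 = 288.
Hole:
Apply the shoelace (surveyor's) formula: 2A = Σ (x_i·y_{i+1} − x_{i+1}·y_i), indices taken mod 4.
Σ = (8) + (0) + (-8) + (18) = 18
Area = |Σ|/2 = 9.
Net area = 288 − 9 = 279.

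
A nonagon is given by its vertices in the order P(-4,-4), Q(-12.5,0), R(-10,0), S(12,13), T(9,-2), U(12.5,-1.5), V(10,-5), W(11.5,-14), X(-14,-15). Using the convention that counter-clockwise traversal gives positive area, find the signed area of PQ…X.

P→Q: (-4)(0) − (-12.5)(-4) = -50
Q→R: (-12.5)(0) − (-10)(0) = 0
R→S: (-10)(13) − (12)(0) = -130
S→T: (12)(-2) − (9)(13) = -141
T→U: (9)(-1.5) − (12.5)(-2) = 11.5
U→V: (12.5)(-5) − (10)(-1.5) = -47.5
V→W: (10)(-14) − (11.5)(-5) = -82.5
W→X: (11.5)(-15) − (-14)(-14) = -368.5
X→P: (-14)(-4) − (-4)(-15) = -4
Σ = -812
Signed area = Σ/2 = -406 (negative ⇒ clockwise traversal).

-406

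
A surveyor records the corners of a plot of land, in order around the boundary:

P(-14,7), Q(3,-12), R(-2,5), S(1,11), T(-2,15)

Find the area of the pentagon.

172

P→Q: (-14)(-12) − (3)(7) = 147
Q→R: (3)(5) − (-2)(-12) = -9
R→S: (-2)(11) − (1)(5) = -27
S→T: (1)(15) − (-2)(11) = 37
T→P: (-2)(7) − (-14)(15) = 196
Σ = 344
Area = |Σ|/2 = 172.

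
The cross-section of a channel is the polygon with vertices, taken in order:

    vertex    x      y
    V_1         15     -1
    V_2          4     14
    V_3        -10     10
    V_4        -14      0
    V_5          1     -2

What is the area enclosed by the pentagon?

295.5

Apply the shoelace (surveyor's) formula: 2A = Σ (x_i·y_{i+1} − x_{i+1}·y_i), indices taken mod 5.
Σ = (214) + (180) + (140) + (28) + (29) = 591
Area = |Σ|/2 = 295.5.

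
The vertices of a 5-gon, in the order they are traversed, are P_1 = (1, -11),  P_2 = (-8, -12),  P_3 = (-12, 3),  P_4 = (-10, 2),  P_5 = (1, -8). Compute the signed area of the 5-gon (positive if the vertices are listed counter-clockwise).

Apply the surveyor's formula: 2A = Σ (x_i·y_{i+1} − x_{i+1}·y_i), indices taken mod 5.
Σ = (-100) + (-168) + (6) + (78) + (-3) = -187
Signed area = Σ/2 = -93.5 (negative ⇒ clockwise traversal).

-93.5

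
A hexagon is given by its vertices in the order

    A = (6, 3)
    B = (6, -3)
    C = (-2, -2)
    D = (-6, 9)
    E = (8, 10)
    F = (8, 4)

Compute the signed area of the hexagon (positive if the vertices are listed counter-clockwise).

Apply the shoelace (surveyor's) formula: 2A = Σ (x_i·y_{i+1} − x_{i+1}·y_i), indices taken mod 6.
Σ = (-36) + (-18) + (-30) + (-132) + (-48) + (0) = -264
Signed area = Σ/2 = -132 (negative ⇒ clockwise traversal).

-132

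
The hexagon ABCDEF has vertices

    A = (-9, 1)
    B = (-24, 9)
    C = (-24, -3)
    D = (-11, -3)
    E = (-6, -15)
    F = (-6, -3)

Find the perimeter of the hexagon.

|AB| = √((-15)² + (8)²) = √289 = 17
|BC| = √((0)² + (-12)²) = √144 = 12
|CD| = √((13)² + (0)²) = √169 = 13
|DE| = √((5)² + (-12)²) = √169 = 13
|EF| = √((0)² + (12)²) = √144 = 12
|FA| = √((-3)² + (4)²) = √25 = 5
Perimeter = 17 + 12 + 13 + 13 + 12 + 5 = 72.

72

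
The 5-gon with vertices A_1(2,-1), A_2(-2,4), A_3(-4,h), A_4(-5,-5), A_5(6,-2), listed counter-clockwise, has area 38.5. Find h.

Write out the shoelace sum; only the two edges meeting at A_3 involve h:
2·Area = [((-2)·h − (-4)·4) + ((-4)·(-5) − (-5)·h)] + 44
       = 3·h + 80 = 77
⇒ h = -1.

-1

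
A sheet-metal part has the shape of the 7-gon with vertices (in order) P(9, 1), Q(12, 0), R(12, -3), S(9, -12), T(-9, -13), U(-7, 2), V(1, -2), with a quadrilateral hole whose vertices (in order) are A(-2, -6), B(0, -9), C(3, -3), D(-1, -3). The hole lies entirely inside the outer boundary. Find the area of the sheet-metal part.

217.5

Outer boundary:
Apply the shoelace formula: 2A = Σ (x_i·y_{i+1} − x_{i+1}·y_i), indices taken mod 7.
P→Q: (9)(0) − (12)(1) = -12
Q→R: (12)(-3) − (12)(0) = -36
R→S: (12)(-12) − (9)(-3) = -117
S→T: (9)(-13) − (-9)(-12) = -225
T→U: (-9)(2) − (-7)(-13) = -109
U→V: (-7)(-2) − (1)(2) = 12
V→P: (1)(1) − (9)(-2) = 19
Σ = -468
Area = |Σ|/2 = 234.
Hole:
Apply Gauss's area formula: 2A = Σ (x_i·y_{i+1} − x_{i+1}·y_i), indices taken mod 4.
Cross-terms: 18, 27, -12, 0  ⇒  Σ = 33
Area = |Σ|/2 = 16.5.
Net area = 234 − 16.5 = 217.5.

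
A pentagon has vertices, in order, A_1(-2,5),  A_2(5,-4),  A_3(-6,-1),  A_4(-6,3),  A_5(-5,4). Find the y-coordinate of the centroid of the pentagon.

17/36

Apply the shoelace formula. First the cross-terms c_i = x_i·y_{i+1} − x_{i+1}·y_i:
  -17, -29, -24, -9, -17  ⇒  2A = -96, A = -48.
Then Σ (y_i + y_{i+1})·c_i = -136, so ȳ = -136 / (6·(-48)) = 17/36.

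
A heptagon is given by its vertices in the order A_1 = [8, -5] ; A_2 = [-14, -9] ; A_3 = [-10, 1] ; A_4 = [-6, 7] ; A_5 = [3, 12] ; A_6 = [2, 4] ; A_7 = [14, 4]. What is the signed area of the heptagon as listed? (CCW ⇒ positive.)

Apply Gauss's area formula: 2A = Σ (x_i·y_{i+1} − x_{i+1}·y_i), indices taken mod 7.
Σ = (-142) + (-104) + (-64) + (-93) + (-12) + (-48) + (-102) = -565
Signed area = Σ/2 = -282.5 (negative ⇒ clockwise traversal).

-282.5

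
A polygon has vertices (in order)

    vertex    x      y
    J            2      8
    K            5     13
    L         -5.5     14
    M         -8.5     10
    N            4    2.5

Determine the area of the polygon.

78.625

Σ = (-14) + (141.5) + (64) + (-61.25) + (27) = 157.25
Area = |Σ|/2 = 78.625.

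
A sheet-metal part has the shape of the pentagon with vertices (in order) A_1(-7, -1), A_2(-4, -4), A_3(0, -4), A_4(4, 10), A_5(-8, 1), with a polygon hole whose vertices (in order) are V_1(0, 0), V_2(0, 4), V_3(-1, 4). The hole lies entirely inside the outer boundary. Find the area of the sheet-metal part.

Outer boundary:
Σ = (24) + (16) + (16) + (84) + (15) = 155
Area = |Σ|/2 = 77.5.
Hole:
Cross-terms: 0, 4, 0  ⇒  Σ = 4
Area = |Σ|/2 = 2.
Net area = 77.5 − 2 = 75.5.

75.5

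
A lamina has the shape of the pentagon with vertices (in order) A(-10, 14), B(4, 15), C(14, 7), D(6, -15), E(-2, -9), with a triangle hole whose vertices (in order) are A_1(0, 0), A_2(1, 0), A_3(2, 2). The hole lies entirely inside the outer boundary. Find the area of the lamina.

420

Outer boundary:
A→B: (-10)(15) − (4)(14) = -206
B→C: (4)(7) − (14)(15) = -182
C→D: (14)(-15) − (6)(7) = -252
D→E: (6)(-9) − (-2)(-15) = -84
E→A: (-2)(14) − (-10)(-9) = -118
Σ = -842
Area = |Σ|/2 = 421.
Hole:
Apply the surveyor's formula: 2A = Σ (x_i·y_{i+1} − x_{i+1}·y_i), indices taken mod 3.
A_1→A_2: (0)(0) − (1)(0) = 0
A_2→A_3: (1)(2) − (2)(0) = 2
A_3→A_1: (2)(0) − (0)(2) = 0
Σ = 2
Area = |Σ|/2 = 1.
Net area = 421 − 1 = 420.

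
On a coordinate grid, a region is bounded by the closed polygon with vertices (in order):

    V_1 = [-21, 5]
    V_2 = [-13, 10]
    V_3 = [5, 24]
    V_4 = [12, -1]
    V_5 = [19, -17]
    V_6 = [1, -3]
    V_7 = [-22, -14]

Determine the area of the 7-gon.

Cross-terms: -145, -362, -293, -185, -40, -80, -404  ⇒  Σ = -1509
Area = |Σ|/2 = 754.5.

754.5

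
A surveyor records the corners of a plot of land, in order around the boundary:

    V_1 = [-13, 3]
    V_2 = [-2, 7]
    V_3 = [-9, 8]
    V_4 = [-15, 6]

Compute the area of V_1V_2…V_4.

Cross-terms: -85, 47, 66, 33  ⇒  Σ = 61
Area = |Σ|/2 = 30.5.

30.5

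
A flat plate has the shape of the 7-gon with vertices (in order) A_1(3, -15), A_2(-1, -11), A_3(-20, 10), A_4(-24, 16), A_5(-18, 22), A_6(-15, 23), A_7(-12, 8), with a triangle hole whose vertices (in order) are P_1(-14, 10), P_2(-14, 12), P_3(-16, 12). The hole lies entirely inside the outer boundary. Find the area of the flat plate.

183

Outer boundary:
Apply Gauss's area formula: 2A = Σ (x_i·y_{i+1} − x_{i+1}·y_i), indices taken mod 7.
A_1→A_2: (3)(-11) − (-1)(-15) = -48
A_2→A_3: (-1)(10) − (-20)(-11) = -230
A_3→A_4: (-20)(16) − (-24)(10) = -80
A_4→A_5: (-24)(22) − (-18)(16) = -240
A_5→A_6: (-18)(23) − (-15)(22) = -84
A_6→A_7: (-15)(8) − (-12)(23) = 156
A_7→A_1: (-12)(-15) − (3)(8) = 156
Σ = -370
Area = |Σ|/2 = 185.
Hole:
Apply the surveyor's formula: 2A = Σ (x_i·y_{i+1} − x_{i+1}·y_i), indices taken mod 3.
Σ = (-28) + (24) + (8) = 4
Area = |Σ|/2 = 2.
Net area = 185 − 2 = 183.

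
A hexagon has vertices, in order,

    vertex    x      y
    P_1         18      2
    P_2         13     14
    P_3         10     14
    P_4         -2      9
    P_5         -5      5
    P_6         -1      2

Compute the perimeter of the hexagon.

58

|P_1P_2| = √((-5)² + (12)²) = √169 = 13
|P_2P_3| = √((-3)² + (0)²) = √9 = 3
|P_3P_4| = √((-12)² + (-5)²) = √169 = 13
|P_4P_5| = √((-3)² + (-4)²) = √25 = 5
|P_5P_6| = √((4)² + (-3)²) = √25 = 5
|P_6P_1| = √((19)² + (0)²) = √361 = 19
Perimeter = 13 + 3 + 13 + 5 + 5 + 19 = 58.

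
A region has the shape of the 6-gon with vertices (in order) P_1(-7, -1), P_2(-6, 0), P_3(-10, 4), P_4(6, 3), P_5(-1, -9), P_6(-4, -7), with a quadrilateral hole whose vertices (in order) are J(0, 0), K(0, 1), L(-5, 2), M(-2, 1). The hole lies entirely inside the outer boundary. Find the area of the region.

Outer boundary:
Apply Gauss's area formula: 2A = Σ (x_i·y_{i+1} − x_{i+1}·y_i), indices taken mod 6.
Cross-terms: -6, -24, -54, -51, -29, -45  ⇒  Σ = -209
Area = |Σ|/2 = 104.5.
Hole:
Apply the surveyor's formula: 2A = Σ (x_i·y_{i+1} − x_{i+1}·y_i), indices taken mod 4.
J→K: (0)(1) − (0)(0) = 0
K→L: (0)(2) − (-5)(1) = 5
L→M: (-5)(1) − (-2)(2) = -1
M→J: (-2)(0) − (0)(1) = 0
Σ = 4
Area = |Σ|/2 = 2.
Net area = 104.5 − 2 = 102.5.

102.5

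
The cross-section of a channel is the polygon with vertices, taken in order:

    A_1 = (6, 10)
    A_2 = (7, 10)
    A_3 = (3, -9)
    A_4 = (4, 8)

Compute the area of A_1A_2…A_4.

Apply Gauss's area formula: 2A = Σ (x_i·y_{i+1} − x_{i+1}·y_i), indices taken mod 4.
Cross-terms: -10, -93, 60, -8  ⇒  Σ = -51
Area = |Σ|/2 = 25.5.

25.5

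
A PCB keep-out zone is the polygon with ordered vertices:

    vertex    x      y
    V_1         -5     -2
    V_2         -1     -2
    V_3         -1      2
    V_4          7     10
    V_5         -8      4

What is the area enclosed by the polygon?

62

Apply the surveyor's formula: 2A = Σ (x_i·y_{i+1} − x_{i+1}·y_i), indices taken mod 5.
Σ = (8) + (-4) + (-24) + (108) + (36) = 124
Area = |Σ|/2 = 62.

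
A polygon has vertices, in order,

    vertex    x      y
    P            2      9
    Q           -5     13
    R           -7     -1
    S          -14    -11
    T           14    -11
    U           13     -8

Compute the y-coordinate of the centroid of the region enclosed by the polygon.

-293/117

Apply the shoelace (surveyor's) formula. First the cross-terms c_i = x_i·y_{i+1} − x_{i+1}·y_i:
  71, 96, 63, 308, 31, 133  ⇒  2A = 702, A = 351.
Then Σ (y_i + y_{i+1})·c_i = -5274, so ȳ = -5274 / (6·351) = -293/117.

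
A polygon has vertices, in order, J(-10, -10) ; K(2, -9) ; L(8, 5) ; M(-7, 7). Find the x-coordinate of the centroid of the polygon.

-87/47

Apply the surveyor's formula. First the cross-terms c_i = x_i·y_{i+1} − x_{i+1}·y_i:
  110, 82, 91, 140  ⇒  2A = 423, A = 211.5.
Then Σ (x_i + x_{i+1})·c_i = -2349, so x̄ = -2349 / (6·211.5) = -87/47.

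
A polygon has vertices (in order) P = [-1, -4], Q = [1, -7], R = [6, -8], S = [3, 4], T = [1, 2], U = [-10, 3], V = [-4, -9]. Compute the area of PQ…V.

Apply the shoelace formula: 2A = Σ (x_i·y_{i+1} − x_{i+1}·y_i), indices taken mod 7.
Σ = (11) + (34) + (48) + (2) + (23) + (102) + (7) = 227
Area = |Σ|/2 = 113.5.

113.5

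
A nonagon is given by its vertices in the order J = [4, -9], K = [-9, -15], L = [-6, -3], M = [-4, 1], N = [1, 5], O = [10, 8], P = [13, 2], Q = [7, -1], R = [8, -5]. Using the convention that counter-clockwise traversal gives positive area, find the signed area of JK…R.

Cross-terms: -141, -63, -18, -21, -42, -84, -27, -27, -52  ⇒  Σ = -475
Signed area = Σ/2 = -237.5 (negative ⇒ clockwise traversal).

-237.5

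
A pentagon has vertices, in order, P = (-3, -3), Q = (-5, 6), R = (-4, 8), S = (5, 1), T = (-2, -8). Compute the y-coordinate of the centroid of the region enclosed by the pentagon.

Apply the shoelace (surveyor's) formula. First the cross-terms c_i = x_i·y_{i+1} − x_{i+1}·y_i:
  -33, -16, -44, -38, -18  ⇒  2A = -149, A = -74.5.
Then Σ (y_i + y_{i+1})·c_i = -255, so ȳ = -255 / (6·(-74.5)) = 85/149.

85/149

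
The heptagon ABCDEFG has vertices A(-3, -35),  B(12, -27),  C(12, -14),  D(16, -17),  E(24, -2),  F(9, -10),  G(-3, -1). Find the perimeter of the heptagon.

118

|AB| = √((15)² + (8)²) = √289 = 17
|BC| = √((0)² + (13)²) = √169 = 13
|CD| = √((4)² + (-3)²) = √25 = 5
|DE| = √((8)² + (15)²) = √289 = 17
|EF| = √((-15)² + (-8)²) = √289 = 17
|FG| = √((-12)² + (9)²) = √225 = 15
|GA| = √((0)² + (-34)²) = √1156 = 34
Perimeter = 17 + 13 + 5 + 17 + 17 + 15 + 34 = 118.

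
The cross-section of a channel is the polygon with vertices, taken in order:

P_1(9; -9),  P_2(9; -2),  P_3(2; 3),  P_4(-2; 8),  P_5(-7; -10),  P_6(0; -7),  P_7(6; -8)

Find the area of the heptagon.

150.5

Apply Gauss's area formula: 2A = Σ (x_i·y_{i+1} − x_{i+1}·y_i), indices taken mod 7.
Cross-terms: 63, 31, 22, 76, 49, 42, 18  ⇒  Σ = 301
Area = |Σ|/2 = 150.5.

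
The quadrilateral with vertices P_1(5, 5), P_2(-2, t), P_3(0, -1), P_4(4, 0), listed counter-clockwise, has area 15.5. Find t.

Write out the shoelace sum; only the two edges meeting at P_2 involve t:
2·Area = [(5·t − (-2)·5) + ((-2)·(-1) − 0·t)] + 24
       = 5·t + 36 = 31
⇒ t = -1.

-1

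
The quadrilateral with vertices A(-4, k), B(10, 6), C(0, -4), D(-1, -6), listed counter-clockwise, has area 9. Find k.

The doubled signed area Σ (x_i y_{i+1} − x_{i+1} y_i) is linear in k.
With k=0 it equals -92; the coefficient of k is -11 (from the two edges through A).
So -11·k + -92 = 2·9 = 18 ⇒ k = -10.

-10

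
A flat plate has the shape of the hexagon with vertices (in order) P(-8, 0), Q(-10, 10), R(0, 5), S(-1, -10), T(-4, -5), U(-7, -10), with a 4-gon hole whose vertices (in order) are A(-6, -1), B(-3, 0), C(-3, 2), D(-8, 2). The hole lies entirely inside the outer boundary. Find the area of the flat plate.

Outer boundary:
Σ = (-80) + (-50) + (5) + (-35) + (5) + (-80) = -235
Area = |Σ|/2 = 117.5.
Hole:
Apply the shoelace formula: 2A = Σ (x_i·y_{i+1} − x_{i+1}·y_i), indices taken mod 4.
A→B: (-6)(0) − (-3)(-1) = -3
B→C: (-3)(2) − (-3)(0) = -6
C→D: (-3)(2) − (-8)(2) = 10
D→A: (-8)(-1) − (-6)(2) = 20
Σ = 21
Area = |Σ|/2 = 10.5.
Net area = 117.5 − 10.5 = 107.

107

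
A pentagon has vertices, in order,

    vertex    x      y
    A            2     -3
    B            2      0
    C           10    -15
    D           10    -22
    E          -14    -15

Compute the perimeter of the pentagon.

|AB| = √((0)² + (3)²) = √9 = 3
|BC| = √((8)² + (-15)²) = √289 = 17
|CD| = √((0)² + (-7)²) = √49 = 7
|DE| = √((-24)² + (7)²) = √625 = 25
|EA| = √((16)² + (12)²) = √400 = 20
Perimeter = 3 + 17 + 7 + 25 + 20 = 72.

72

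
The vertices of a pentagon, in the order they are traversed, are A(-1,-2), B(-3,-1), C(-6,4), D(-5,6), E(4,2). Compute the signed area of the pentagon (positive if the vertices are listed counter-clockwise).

Apply the surveyor's formula: 2A = Σ (x_i·y_{i+1} − x_{i+1}·y_i), indices taken mod 5.
Σ = (-5) + (-18) + (-16) + (-34) + (-6) = -79
Signed area = Σ/2 = -39.5 (negative ⇒ clockwise traversal).

-39.5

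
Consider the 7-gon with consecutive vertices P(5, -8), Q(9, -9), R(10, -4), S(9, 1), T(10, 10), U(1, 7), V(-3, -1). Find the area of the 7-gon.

158

Apply Gauss's area formula: 2A = Σ (x_i·y_{i+1} − x_{i+1}·y_i), indices taken mod 7.
Σ = (27) + (54) + (46) + (80) + (60) + (20) + (29) = 316
Area = |Σ|/2 = 158.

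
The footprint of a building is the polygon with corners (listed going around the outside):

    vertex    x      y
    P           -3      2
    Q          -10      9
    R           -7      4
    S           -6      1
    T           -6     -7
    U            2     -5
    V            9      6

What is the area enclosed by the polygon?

Σ = (-7) + (23) + (17) + (48) + (44) + (57) + (36) = 218
Area = |Σ|/2 = 109.

109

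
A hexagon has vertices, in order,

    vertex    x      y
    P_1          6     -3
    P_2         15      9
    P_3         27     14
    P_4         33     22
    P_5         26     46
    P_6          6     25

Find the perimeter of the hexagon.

120

|P_1P_2| = √((9)² + (12)²) = √225 = 15
|P_2P_3| = √((12)² + (5)²) = √169 = 13
|P_3P_4| = √((6)² + (8)²) = √100 = 10
|P_4P_5| = √((-7)² + (24)²) = √625 = 25
|P_5P_6| = √((-20)² + (-21)²) = √841 = 29
|P_6P_1| = √((0)² + (-28)²) = √784 = 28
Perimeter = 15 + 13 + 10 + 25 + 29 + 28 = 120.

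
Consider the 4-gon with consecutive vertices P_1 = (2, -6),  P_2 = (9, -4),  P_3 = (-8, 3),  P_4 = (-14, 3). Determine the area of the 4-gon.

68.5

Σ = (46) + (-5) + (18) + (78) = 137
Area = |Σ|/2 = 68.5.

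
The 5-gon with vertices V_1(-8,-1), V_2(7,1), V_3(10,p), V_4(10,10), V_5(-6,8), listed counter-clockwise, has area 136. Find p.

The doubled signed area Σ (x_i y_{i+1} − x_{i+1} y_i) is linear in p.
With p=0 it equals 299; the coefficient of p is -3 (from the two edges through V_3).
So -3·p + 299 = 2·136 = 272 ⇒ p = 9.

9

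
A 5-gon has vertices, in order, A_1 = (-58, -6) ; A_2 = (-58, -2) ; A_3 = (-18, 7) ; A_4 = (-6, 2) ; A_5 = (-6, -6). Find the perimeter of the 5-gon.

|A_1A_2| = √((0)² + (4)²) = √16 = 4
|A_2A_3| = √((40)² + (9)²) = √1681 = 41
|A_3A_4| = √((12)² + (-5)²) = √169 = 13
|A_4A_5| = √((0)² + (-8)²) = √64 = 8
|A_5A_1| = √((-52)² + (0)²) = √2704 = 52
Perimeter = 4 + 41 + 13 + 8 + 52 = 118.

118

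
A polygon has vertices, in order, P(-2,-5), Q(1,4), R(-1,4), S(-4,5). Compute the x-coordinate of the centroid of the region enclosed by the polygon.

Apply the shoelace formula. First the cross-terms c_i = x_i·y_{i+1} − x_{i+1}·y_i:
  -3, 8, 11, 30  ⇒  2A = 46, A = 23.
Then Σ (x_i + x_{i+1})·c_i = -232, so x̄ = -232 / (6·23) = -116/69.

-116/69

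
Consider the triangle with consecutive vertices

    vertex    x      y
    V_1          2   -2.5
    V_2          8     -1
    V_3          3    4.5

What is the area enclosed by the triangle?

20.25

Apply the surveyor's formula: 2A = Σ (x_i·y_{i+1} − x_{i+1}·y_i), indices taken mod 3.
V_1→V_2: (2)(-1) − (8)(-2.5) = 18
V_2→V_3: (8)(4.5) − (3)(-1) = 39
V_3→V_1: (3)(-2.5) − (2)(4.5) = -16.5
Σ = 40.5
Area = |Σ|/2 = 20.25.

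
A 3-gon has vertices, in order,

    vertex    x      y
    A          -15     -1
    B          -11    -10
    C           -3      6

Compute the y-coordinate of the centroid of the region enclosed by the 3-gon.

-5/3

Apply the shoelace formula. First the cross-terms c_i = x_i·y_{i+1} − x_{i+1}·y_i:
  139, -96, 93  ⇒  2A = 136, A = 68.
Then Σ (y_i + y_{i+1})·c_i = -680, so ȳ = -680 / (6·68) = -5/3.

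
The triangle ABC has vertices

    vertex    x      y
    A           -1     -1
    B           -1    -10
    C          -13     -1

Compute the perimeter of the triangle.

36

|AB| = √((0)² + (-9)²) = √81 = 9
|BC| = √((-12)² + (9)²) = √225 = 15
|CA| = √((12)² + (0)²) = √144 = 12
Perimeter = 9 + 15 + 12 = 36.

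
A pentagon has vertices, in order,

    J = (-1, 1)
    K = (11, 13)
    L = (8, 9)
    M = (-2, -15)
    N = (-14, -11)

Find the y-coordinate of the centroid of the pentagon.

-221/43

Apply Gauss's area formula. First the cross-terms c_i = x_i·y_{i+1} − x_{i+1}·y_i:
  -24, -5, -102, -188, -25  ⇒  2A = -344, A = -172.
Then Σ (y_i + y_{i+1})·c_i = 5304, so ȳ = 5304 / (6·(-172)) = -221/43.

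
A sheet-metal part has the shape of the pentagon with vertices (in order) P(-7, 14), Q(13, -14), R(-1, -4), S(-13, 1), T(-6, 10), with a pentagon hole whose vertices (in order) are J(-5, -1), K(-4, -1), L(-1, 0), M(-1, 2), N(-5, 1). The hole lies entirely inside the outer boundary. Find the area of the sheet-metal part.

162

Outer boundary:
Σ = (-84) + (-66) + (-53) + (-124) + (-14) = -341
Area = |Σ|/2 = 170.5.
Hole:
Σ = (1) + (-1) + (-2) + (9) + (10) = 17
Area = |Σ|/2 = 8.5.
Net area = 170.5 − 8.5 = 162.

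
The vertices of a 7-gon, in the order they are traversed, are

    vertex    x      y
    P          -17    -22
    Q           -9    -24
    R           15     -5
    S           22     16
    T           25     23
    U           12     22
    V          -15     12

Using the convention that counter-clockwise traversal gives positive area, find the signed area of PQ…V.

Σ = (210) + (405) + (350) + (106) + (274) + (474) + (534) = 2353
Signed area = Σ/2 = 1176.5 (positive ⇒ counter-clockwise traversal).

1176.5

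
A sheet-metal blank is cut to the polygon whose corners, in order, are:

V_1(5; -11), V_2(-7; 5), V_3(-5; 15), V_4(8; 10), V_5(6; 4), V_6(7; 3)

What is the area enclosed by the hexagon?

Apply the shoelace (surveyor's) formula: 2A = Σ (x_i·y_{i+1} − x_{i+1}·y_i), indices taken mod 6.
Σ = (-52) + (-80) + (-170) + (-28) + (-10) + (-92) = -432
Area = |Σ|/2 = 216.

216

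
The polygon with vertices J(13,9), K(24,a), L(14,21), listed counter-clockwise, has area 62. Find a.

Write out the shoelace sum; only the two edges meeting at K involve a:
2·Area = [(13·a − 24·9) + (24·21 − 14·a)] + -147
       = -1·a + 141 = 124
⇒ a = 17.

17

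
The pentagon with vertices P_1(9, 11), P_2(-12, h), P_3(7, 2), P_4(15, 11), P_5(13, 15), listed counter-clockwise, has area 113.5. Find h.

The doubled signed area Σ (x_i y_{i+1} − x_{i+1} y_i) is linear in h.
With h=0 it equals 245; the coefficient of h is 2 (from the two edges through P_2).
So 2·h + 245 = 2·113.5 = 227 ⇒ h = -9.

-9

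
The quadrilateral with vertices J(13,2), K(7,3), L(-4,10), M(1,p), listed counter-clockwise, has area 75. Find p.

The doubled signed area Σ (x_i y_{i+1} − x_{i+1} y_i) is linear in p.
With p=0 it equals 99; the coefficient of p is -17 (from the two edges through M).
So -17·p + 99 = 2·75 = 150 ⇒ p = -3.

-3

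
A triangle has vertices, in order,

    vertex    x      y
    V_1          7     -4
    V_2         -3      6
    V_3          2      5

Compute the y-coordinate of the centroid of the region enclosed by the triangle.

Apply the surveyor's formula. First the cross-terms c_i = x_i·y_{i+1} − x_{i+1}·y_i:
  30, -27, -43  ⇒  2A = -40, A = -20.
Then Σ (y_i + y_{i+1})·c_i = -280, so ȳ = -280 / (6·(-20)) = 7/3.

7/3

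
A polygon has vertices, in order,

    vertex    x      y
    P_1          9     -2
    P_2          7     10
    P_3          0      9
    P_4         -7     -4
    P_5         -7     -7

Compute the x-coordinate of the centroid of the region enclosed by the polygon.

127/82

Apply the shoelace (surveyor's) formula. First the cross-terms c_i = x_i·y_{i+1} − x_{i+1}·y_i:
  104, 63, 63, 21, 77  ⇒  2A = 328, A = 164.
Then Σ (x_i + x_{i+1})·c_i = 1524, so x̄ = 1524 / (6·164) = 127/82.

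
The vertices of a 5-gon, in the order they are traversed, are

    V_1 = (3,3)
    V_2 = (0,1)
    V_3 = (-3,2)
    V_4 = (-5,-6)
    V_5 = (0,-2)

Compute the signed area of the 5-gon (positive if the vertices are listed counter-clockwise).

25

Apply the shoelace (surveyor's) formula: 2A = Σ (x_i·y_{i+1} − x_{i+1}·y_i), indices taken mod 5.
Cross-terms: 3, 3, 28, 10, 6  ⇒  Σ = 50
Signed area = Σ/2 = 25 (positive ⇒ counter-clockwise traversal).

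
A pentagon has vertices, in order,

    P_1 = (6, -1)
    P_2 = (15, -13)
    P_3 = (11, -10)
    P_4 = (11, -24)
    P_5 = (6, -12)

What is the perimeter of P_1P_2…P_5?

|P_1P_2| = √((9)² + (-12)²) = √225 = 15
|P_2P_3| = √((-4)² + (3)²) = √25 = 5
|P_3P_4| = √((0)² + (-14)²) = √196 = 14
|P_4P_5| = √((-5)² + (12)²) = √169 = 13
|P_5P_1| = √((0)² + (11)²) = √121 = 11
Perimeter = 15 + 5 + 14 + 13 + 11 = 58.

58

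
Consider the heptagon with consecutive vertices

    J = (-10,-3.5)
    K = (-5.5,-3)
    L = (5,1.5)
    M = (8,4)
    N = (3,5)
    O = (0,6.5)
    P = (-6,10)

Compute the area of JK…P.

116.5

Apply the shoelace formula: 2A = Σ (x_i·y_{i+1} − x_{i+1}·y_i), indices taken mod 7.
Cross-terms: 10.75, 6.75, 8, 28, 19.5, 39, 121  ⇒  Σ = 233
Area = |Σ|/2 = 116.5.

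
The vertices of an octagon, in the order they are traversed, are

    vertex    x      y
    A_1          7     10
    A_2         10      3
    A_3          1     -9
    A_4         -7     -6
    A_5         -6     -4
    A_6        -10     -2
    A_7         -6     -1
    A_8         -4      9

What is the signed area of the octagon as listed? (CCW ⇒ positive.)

-220

Σ = (-79) + (-93) + (-69) + (-8) + (-28) + (-2) + (-58) + (-103) = -440
Signed area = Σ/2 = -220 (negative ⇒ clockwise traversal).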